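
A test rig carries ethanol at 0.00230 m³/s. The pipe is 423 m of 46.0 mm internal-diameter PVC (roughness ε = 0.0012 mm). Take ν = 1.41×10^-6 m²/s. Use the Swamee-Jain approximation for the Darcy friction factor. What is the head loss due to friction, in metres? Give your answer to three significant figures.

V = 4Q/(πD²) = 4·0.00230/(π·0.0460²) = 1.384 m/s
Re = VD/ν = 1.384·0.0460/1.41×10^-6 = 4.52×10^4 → turbulent
ε/D = 0.0012/46.0 = 2.61×10^-5
Swamee-Jain: f = 0.02135
h_f = f(L/D)V²/(2g) = 0.02135·(423/0.0460)·1.384²/(2·9.81) = 19.16 m

h_f ≈ 19.2 m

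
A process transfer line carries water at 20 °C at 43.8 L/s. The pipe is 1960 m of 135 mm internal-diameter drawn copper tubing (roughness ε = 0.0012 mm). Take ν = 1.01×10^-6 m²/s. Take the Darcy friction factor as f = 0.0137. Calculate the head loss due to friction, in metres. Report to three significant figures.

V = 4Q/(πD²) = 4·0.0438/(π·0.135²) = 3.060 m/s
h_f = f(L/D)V²/(2g) = 0.01370·(1960/0.135)·3.060²/(2·9.81) = 94.92 m

h_f ≈ 94.9 m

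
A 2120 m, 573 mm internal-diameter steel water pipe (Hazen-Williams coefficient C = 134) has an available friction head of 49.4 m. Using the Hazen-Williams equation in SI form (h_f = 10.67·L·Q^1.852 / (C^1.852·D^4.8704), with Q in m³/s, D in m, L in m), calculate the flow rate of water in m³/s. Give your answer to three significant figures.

Rearranging: Q = [h_f·C^1.852·D^4.8704 / (10.67·L)]^(1/1.852)
Q = [49.4·134^1.852·0.573^4.8704 / (10.67·2120)]^0.540 = 1.133 m³/s

Q ≈ 1.13 m³/s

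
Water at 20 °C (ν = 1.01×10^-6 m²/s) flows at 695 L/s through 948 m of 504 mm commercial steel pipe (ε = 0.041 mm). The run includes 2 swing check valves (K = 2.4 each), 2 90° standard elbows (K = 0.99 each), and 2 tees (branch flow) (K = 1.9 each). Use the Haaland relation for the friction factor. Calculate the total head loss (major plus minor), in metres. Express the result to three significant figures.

H_L ≈ 21.1 m

V = 4Q/(πD²) = 3.484 m/s; V²/2g = 0.6185 m
Re = 1.74×10^6, ε/D = 8.13×10^-5 → f = 0.01250 (Haaland)
Major: h_f = f(L/D)·V²/2g = 0.01250·1881·0.6185 = 14.54 m
Minor: ΣK = 10.6; h_m = ΣK·V²/2g = 6.544 m
Total H_L = 14.54 + 6.544 = 21.08 m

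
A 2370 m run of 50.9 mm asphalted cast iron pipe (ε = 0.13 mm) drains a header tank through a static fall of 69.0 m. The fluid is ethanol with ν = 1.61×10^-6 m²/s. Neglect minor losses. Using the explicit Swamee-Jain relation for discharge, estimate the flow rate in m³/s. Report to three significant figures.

Q ≈ 0.00204 m³/s

Swamee-Jain (Type II): Q = -0.965·√(gD⁵h_f/L)·ln[ε/(3.7D) + √(3.17ν²L/(gD³h_f))]
√(gD⁵h_f/L) = √(9.81·0.0509⁵·69.0/2370) = 3.124×10^-4
ε/(3.7D) = 6.90×10^-4; √(3.17ν²L/(gD³h_f)) = 4.67×10^-4
Q = -0.965·3.124×10^-4·ln(0.001157) = 0.002038 m³/s
Check: V = 1.00 m/s, Re = 3.17×10^4, f = 0.02931, h_f = 69.8 m ≈ 69.0 m ✓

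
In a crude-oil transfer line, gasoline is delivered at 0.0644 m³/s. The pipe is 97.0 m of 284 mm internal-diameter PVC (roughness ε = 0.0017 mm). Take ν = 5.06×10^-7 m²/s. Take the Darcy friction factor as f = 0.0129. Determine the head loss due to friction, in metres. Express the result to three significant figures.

h_f ≈ 0.232 m

V = 4Q/(πD²) = 4·0.0644/(π·0.284²) = 1.017 m/s
h_f = f(L/D)V²/(2g) = 0.01290·(97.0/0.284)·1.017²/(2·9.81) = 0.2321 m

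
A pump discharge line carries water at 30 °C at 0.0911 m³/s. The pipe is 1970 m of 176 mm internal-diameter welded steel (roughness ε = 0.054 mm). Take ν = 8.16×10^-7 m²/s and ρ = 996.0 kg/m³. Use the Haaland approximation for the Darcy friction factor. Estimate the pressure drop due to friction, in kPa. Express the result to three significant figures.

V = 4Q/(πD²) = 4·0.0911/(π·0.176²) = 3.745 m/s
Re = VD/ν = 3.745·0.176/8.16×10^-7 = 8.08×10^5 → turbulent
ε/D = 0.054/176 = 3.07×10^-4
Haaland: f = 0.01580
h_f = f(L/D)V²/(2g) = 0.01580·(1970/0.176)·3.745²/(2·9.81) = 126.4 m
Δp = ρg·h_f = 996.0·9.81·126.4 = 1235 kPa

Δp ≈ 1230 kPa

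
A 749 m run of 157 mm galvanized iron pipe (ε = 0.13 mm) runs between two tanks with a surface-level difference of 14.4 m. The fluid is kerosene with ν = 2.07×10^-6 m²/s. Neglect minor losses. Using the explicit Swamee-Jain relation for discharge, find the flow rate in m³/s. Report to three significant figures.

Q ≈ 0.0325 m³/s

Swamee-Jain (Type II): Q = -0.965·√(gD⁵h_f/L)·ln[ε/(3.7D) + √(3.17ν²L/(gD³h_f))]
√(gD⁵h_f/L) = √(9.81·0.157⁵·14.4/749) = 0.004242
ε/(3.7D) = 2.24×10^-4; √(3.17ν²L/(gD³h_f)) = 1.36×10^-4
Q = -0.965·0.004242·ln(3.602×10^-4) = 0.03245 m³/s
Check: V = 1.68 m/s, Re = 1.27×10^5, f = 0.02123, h_f = 14.5 m ≈ 14.4 m ✓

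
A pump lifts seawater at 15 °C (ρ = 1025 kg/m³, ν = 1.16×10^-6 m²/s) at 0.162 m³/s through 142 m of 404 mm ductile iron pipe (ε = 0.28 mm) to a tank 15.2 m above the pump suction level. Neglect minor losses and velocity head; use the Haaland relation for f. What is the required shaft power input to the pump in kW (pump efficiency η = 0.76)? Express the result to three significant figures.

V = 4Q/(πD²) = 1.264 m/s; Re = 4.40×10^5; ε/D = 6.93×10^-4; f = 0.01879
h_f = f(L/D)V²/2g = 0.5376 m
Total head H = z + h_f = 15.2 + 0.5376 = 15.74 m
P_hyd = ρgQH = 1025·9.81·0.162·15.74 = 25.64 kW
P_shaft = P_hyd/η = 25.64/0.76 = 33.73 kW

P_shaft ≈ 33.7 kW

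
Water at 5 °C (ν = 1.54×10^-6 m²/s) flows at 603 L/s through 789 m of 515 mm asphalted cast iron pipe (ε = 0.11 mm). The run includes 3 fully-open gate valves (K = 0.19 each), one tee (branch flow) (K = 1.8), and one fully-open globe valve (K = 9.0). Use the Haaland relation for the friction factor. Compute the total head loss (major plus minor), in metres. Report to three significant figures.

H_L ≈ 14.5 m

V = 4Q/(πD²) = 2.895 m/s; V²/2g = 0.4271 m
Re = 9.68×10^5, ε/D = 2.14×10^-4 → f = 0.01477 (Haaland)
Major: h_f = f(L/D)·V²/2g = 0.01477·1532·0.4271 = 9.666 m
Minor: ΣK = 11.4; h_m = ΣK·V²/2g = 4.856 m
Total H_L = 9.666 + 4.856 = 14.52 m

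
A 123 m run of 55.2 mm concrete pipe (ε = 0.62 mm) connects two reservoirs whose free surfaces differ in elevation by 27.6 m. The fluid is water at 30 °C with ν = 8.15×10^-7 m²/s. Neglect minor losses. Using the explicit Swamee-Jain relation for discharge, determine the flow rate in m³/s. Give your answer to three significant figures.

Q ≈ 0.00592 m³/s

Swamee-Jain (Type II): Q = -0.965·√(gD⁵h_f/L)·ln[ε/(3.7D) + √(3.17ν²L/(gD³h_f))]
√(gD⁵h_f/L) = √(9.81·0.0552⁵·27.6/123) = 0.001062
ε/(3.7D) = 0.00304; √(3.17ν²L/(gD³h_f)) = 7.54×10^-5
Q = -0.965·0.001062·ln(0.003111) = 0.005917 m³/s
Check: V = 2.47 m/s, Re = 1.67×10^5, f = 0.03994, h_f = 27.7 m ≈ 27.6 m ✓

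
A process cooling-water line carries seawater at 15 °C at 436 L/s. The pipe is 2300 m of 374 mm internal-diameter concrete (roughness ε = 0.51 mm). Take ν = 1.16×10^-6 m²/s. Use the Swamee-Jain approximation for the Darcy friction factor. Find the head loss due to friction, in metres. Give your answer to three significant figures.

h_f ≈ 106 m

V = 4Q/(πD²) = 4·0.436/(π·0.374²) = 3.969 m/s
Re = VD/ν = 3.969·0.374/1.16×10^-6 = 1.28×10^6 → turbulent
ε/D = 0.51/374 = 0.00136
Swamee-Jain: f = 0.02147
h_f = f(L/D)V²/(2g) = 0.02147·(2300/0.374)·3.969²/(2·9.81) = 106.0 m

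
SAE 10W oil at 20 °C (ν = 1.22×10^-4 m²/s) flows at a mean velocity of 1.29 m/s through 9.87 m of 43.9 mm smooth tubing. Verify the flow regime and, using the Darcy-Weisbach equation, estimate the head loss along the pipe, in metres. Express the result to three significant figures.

h_f ≈ 2.63 m

Re = VD/ν = 1.29·0.04390/1.22×10^-4 = 464 → laminar (Re < 2300)
f = 64/Re = 0.1379
h_f = f(L/D)V²/(2g) = 0.1379·(9.87/0.04390)·1.29²/(2·9.81) = 2.629 m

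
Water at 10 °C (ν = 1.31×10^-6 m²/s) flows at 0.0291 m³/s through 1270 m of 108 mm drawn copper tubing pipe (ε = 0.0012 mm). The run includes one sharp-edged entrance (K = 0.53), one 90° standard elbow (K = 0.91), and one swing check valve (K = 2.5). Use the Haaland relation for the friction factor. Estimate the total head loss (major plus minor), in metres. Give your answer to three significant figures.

H_L ≈ 91.5 m

V = 4Q/(πD²) = 3.177 m/s; V²/2g = 0.5143 m
Re = 2.62×10^5, ε/D = 1.11×10^-5 → f = 0.01480 (Haaland)
Major: h_f = f(L/D)·V²/2g = 0.01480·11759·0.5143 = 89.48 m
Minor: ΣK = 3.94; h_m = ΣK·V²/2g = 2.026 m
Total H_L = 89.48 + 2.026 = 91.51 m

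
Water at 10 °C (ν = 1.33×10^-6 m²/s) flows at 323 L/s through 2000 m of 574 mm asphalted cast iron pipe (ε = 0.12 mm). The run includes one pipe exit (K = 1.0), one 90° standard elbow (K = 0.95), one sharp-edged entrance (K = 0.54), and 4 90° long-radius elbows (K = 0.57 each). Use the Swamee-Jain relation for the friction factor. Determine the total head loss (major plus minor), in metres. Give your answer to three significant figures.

H_L ≈ 4.67 m

V = 4Q/(πD²) = 1.248 m/s; V²/2g = 0.07941 m
Re = 5.39×10^5, ε/D = 2.09×10^-4 → f = 0.01550 (Swamee-Jain)
Major: h_f = f(L/D)·V²/2g = 0.01550·3484·0.07941 = 4.289 m
Minor: ΣK = 4.77; h_m = ΣK·V²/2g = 0.3788 m
Total H_L = 4.289 + 0.3788 = 4.668 m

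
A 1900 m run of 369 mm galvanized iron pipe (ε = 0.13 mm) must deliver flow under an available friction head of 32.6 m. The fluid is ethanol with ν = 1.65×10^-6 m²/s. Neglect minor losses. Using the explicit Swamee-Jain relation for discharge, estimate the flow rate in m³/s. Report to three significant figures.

Swamee-Jain (Type II): Q = -0.965·√(gD⁵h_f/L)·ln[ε/(3.7D) + √(3.17ν²L/(gD³h_f))]
√(gD⁵h_f/L) = √(9.81·0.369⁵·32.6/1900) = 0.03393
ε/(3.7D) = 9.52×10^-5; √(3.17ν²L/(gD³h_f)) = 3.19×10^-5
Q = -0.965·0.03393·ln(1.272×10^-4) = 0.2937 m³/s
Check: V = 2.75 m/s, Re = 6.14×10^5, f = 0.01657, h_f = 32.8 m ≈ 32.6 m ✓

Q ≈ 0.294 m³/s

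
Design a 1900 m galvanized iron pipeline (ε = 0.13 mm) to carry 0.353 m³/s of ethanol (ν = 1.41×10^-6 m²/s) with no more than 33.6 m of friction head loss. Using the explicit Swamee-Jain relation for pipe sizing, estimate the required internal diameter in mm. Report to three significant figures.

Swamee-Jain (Type III): D = 0.66·[ε^1.25·(LQ²/(gh_f))^4.75 + ν·Q^9.4·(L/(gh_f))^5.2]^0.04
LQ²/(gh_f) = 0.7183; L/(gh_f) = 5.764
Term 1 = ε^1.25·(…)^4.75 = 2.88×10^-6; Term 2 = ν·Q^9.4·(…)^5.2 = 7.15×10^-7
D = 0.66·(2.88×10^-6 + 7.15×10^-7)^0.04 = 0.3997 m = 400 mm
Check: V = 2.81 m/s, Re = 7.97×10^5, f = 0.01614, h_f = 30.9 m ≈ 33.6 m ✓

D ≈ 400 mm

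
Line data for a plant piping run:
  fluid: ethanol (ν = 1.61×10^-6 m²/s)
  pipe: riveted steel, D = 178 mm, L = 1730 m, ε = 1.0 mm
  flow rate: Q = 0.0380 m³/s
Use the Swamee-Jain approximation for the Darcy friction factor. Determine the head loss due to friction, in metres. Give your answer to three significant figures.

h_f ≈ 37.2 m

V = 4Q/(πD²) = 4·0.0380/(π·0.178²) = 1.527 m/s
Re = VD/ν = 1.527·0.178/1.61×10^-6 = 1.69×10^5 → turbulent
ε/D = 1.0/178 = 0.00562
Swamee-Jain: f = 0.03218
h_f = f(L/D)V²/(2g) = 0.03218·(1730/0.178)·1.527²/(2·9.81) = 37.17 m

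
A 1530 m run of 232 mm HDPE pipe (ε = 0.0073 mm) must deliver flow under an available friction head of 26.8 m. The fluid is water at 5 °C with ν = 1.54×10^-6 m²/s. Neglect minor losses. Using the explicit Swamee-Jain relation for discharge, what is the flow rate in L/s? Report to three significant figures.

Swamee-Jain (Type II): Q = -0.965·√(gD⁵h_f/L)·ln[ε/(3.7D) + √(3.17ν²L/(gD³h_f))]
√(gD⁵h_f/L) = √(9.81·0.232⁵·26.8/1530) = 0.01075
ε/(3.7D) = 8.50×10^-6; √(3.17ν²L/(gD³h_f)) = 5.92×10^-5
Q = -0.965·0.01075·ln(6.770×10^-5) = 0.09956 m³/s
Check: V = 2.36 m/s, Re = 3.55×10^5, f = 0.01433, h_f = 26.7 m ≈ 26.8 m ✓

Q ≈ 99.6 L/s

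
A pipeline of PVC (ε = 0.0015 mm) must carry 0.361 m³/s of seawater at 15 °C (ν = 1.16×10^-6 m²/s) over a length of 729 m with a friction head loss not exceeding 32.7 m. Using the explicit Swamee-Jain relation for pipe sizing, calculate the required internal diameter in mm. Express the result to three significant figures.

D ≈ 309 mm

Swamee-Jain (Type III): D = 0.66·[ε^1.25·(LQ²/(gh_f))^4.75 + ν·Q^9.4·(L/(gh_f))^5.2]^0.04
LQ²/(gh_f) = 0.2962; L/(gh_f) = 2.273
Term 1 = ε^1.25·(…)^4.75 = 1.62×10^-10; Term 2 = ν·Q^9.4·(…)^5.2 = 5.74×10^-9
D = 0.66·(1.62×10^-10 + 5.74×10^-9)^0.04 = 0.3093 m = 309 mm
Check: V = 4.80 m/s, Re = 1.28×10^6, f = 0.01128, h_f = 31.3 m ≈ 32.7 m ✓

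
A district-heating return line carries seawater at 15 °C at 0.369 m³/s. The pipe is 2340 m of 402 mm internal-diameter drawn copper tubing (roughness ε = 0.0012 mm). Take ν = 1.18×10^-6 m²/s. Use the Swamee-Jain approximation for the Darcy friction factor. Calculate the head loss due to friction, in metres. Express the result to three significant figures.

h_f ≈ 29.3 m

V = 4Q/(πD²) = 4·0.369/(π·0.402²) = 2.907 m/s
Re = VD/ν = 2.907·0.402/1.18×10^-6 = 9.90×10^5 → turbulent
ε/D = 0.0012/402 = 2.99×10^-6
Swamee-Jain: f = 0.01170
h_f = f(L/D)V²/(2g) = 0.01170·(2340/0.402)·2.907²/(2·9.81) = 29.34 m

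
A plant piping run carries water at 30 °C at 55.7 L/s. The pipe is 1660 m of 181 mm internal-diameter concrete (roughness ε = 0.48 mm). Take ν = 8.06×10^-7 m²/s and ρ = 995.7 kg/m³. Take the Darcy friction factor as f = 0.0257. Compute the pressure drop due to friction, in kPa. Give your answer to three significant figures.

Δp ≈ 550 kPa

V = 4Q/(πD²) = 4·0.0557/(π·0.181²) = 2.165 m/s
h_f = f(L/D)V²/(2g) = 0.02570·(1660/0.181)·2.165²/(2·9.81) = 56.30 m
Δp = ρg·h_f = 995.7·9.81·56.30 = 549.9 kPa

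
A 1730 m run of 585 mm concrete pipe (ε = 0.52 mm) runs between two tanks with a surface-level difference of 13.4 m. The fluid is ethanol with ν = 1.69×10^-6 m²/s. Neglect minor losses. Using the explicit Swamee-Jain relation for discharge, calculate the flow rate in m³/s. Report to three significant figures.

Q ≈ 0.574 m³/s

Swamee-Jain (Type II): Q = -0.965·√(gD⁵h_f/L)·ln[ε/(3.7D) + √(3.17ν²L/(gD³h_f))]
√(gD⁵h_f/L) = √(9.81·0.585⁵·13.4/1730) = 0.07215
ε/(3.7D) = 2.40×10^-4; √(3.17ν²L/(gD³h_f)) = 2.44×10^-5
Q = -0.965·0.07215·ln(2.646×10^-4) = 0.5735 m³/s
Check: V = 2.13 m/s, Re = 7.39×10^5, f = 0.01964, h_f = 13.5 m ≈ 13.4 m ✓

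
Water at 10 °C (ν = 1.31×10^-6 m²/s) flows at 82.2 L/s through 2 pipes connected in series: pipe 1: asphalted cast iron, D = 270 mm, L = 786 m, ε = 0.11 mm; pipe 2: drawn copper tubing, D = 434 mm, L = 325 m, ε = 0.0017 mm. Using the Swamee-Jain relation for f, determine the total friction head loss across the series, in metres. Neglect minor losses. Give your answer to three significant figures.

H ≈ 5.63 m

Pipe 1: V = 1.436 m/s, Re = 2.96×10^5, ε/D = 4.07×10^-4, f = 0.01779, h_1 = f(L/D)V²/2g = 5.441 m
Pipe 2: V = 0.5557 m/s, Re = 1.84×10^5, ε/D = 3.92×10^-6, f = 0.01582, h_2 = f(L/D)V²/2g = 0.1864 m
Series → Q common, losses add: H = Σh = 5.628 m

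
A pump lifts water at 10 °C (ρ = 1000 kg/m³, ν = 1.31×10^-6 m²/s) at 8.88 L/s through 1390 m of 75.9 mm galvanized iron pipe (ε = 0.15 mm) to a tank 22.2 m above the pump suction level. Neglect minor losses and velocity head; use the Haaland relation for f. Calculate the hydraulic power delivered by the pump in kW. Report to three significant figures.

V = 4Q/(πD²) = 1.963 m/s; Re = 1.14×10^5; ε/D = 0.00198; f = 0.02474
h_f = f(L/D)V²/2g = 88.96 m
Total head H = z + h_f = 22.2 + 88.96 = 111.2 m
P_hyd = ρgQH = 1000·9.81·0.00888·111.2 = 9.684 kW

P_hyd ≈ 9.68 kW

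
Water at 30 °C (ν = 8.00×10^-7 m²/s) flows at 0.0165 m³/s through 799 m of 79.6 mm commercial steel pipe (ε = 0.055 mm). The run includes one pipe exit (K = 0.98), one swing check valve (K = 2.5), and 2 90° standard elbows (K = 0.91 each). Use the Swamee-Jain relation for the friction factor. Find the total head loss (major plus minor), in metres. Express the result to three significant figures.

H_L ≈ 111 m

V = 4Q/(πD²) = 3.316 m/s; V²/2g = 0.5603 m
Re = 3.30×10^5, ε/D = 6.91×10^-4 → f = 0.01924 (Swamee-Jain)
Major: h_f = f(L/D)·V²/2g = 0.01924·10038·0.5603 = 108.2 m
Minor: ΣK = 5.30; h_m = ΣK·V²/2g = 2.970 m
Total H_L = 108.2 + 2.970 = 111.2 m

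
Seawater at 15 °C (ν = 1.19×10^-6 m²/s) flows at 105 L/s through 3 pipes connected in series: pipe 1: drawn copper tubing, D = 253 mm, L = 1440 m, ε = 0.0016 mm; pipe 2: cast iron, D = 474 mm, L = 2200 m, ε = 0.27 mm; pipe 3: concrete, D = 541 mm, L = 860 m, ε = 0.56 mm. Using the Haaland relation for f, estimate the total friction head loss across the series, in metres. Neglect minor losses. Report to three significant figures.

H ≈ 18.9 m

Pipe 1: V = 2.089 m/s, Re = 4.44×10^5, ε/D = 6.32×10^-6, f = 0.01341, h_1 = f(L/D)V²/2g = 16.97 m
Pipe 2: V = 0.5950 m/s, Re = 2.37×10^5, ε/D = 5.70×10^-4, f = 0.01875, h_2 = f(L/D)V²/2g = 1.571 m
Pipe 3: V = 0.4568 m/s, Re = 2.08×10^5, ε/D = 0.00104, f = 0.02101, h_3 = f(L/D)V²/2g = 0.3552 m
Series → Q common, losses add: H = Σh = 18.90 m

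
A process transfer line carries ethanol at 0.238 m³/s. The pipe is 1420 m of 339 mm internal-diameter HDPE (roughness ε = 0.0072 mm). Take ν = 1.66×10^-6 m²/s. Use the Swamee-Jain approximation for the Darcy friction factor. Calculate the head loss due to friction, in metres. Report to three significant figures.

V = 4Q/(πD²) = 4·0.238/(π·0.339²) = 2.637 m/s
Re = VD/ν = 2.637·0.339/1.66×10^-6 = 5.38×10^5 → turbulent
ε/D = 0.0072/339 = 2.12×10^-5
Swamee-Jain: f = 0.01327
h_f = f(L/D)V²/(2g) = 0.01327·(1420/0.339)·2.637²/(2·9.81) = 19.70 m

h_f ≈ 19.7 m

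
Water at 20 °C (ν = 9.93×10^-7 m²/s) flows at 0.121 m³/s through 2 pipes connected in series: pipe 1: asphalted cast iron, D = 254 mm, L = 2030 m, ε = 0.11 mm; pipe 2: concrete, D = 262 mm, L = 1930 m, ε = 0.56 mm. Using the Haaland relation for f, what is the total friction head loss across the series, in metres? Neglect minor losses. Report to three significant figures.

H ≈ 85.1 m

Pipe 1: V = 2.388 m/s, Re = 6.11×10^5, ε/D = 4.33×10^-4, f = 0.01698, h_1 = f(L/D)V²/2g = 39.44 m
Pipe 2: V = 2.244 m/s, Re = 5.92×10^5, ε/D = 0.00214, f = 0.02415, h_2 = f(L/D)V²/2g = 45.67 m
Series → Q common, losses add: H = Σh = 85.11 m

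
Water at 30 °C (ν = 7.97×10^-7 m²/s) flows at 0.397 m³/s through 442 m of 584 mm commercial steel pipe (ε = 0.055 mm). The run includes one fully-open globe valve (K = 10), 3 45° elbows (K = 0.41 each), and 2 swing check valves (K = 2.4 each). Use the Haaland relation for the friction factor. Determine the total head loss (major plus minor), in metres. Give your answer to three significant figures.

V = 4Q/(πD²) = 1.482 m/s; V²/2g = 0.1120 m
Re = 1.09×10^6, ε/D = 9.42×10^-5 → f = 0.01315 (Haaland)
Major: h_f = f(L/D)·V²/2g = 0.01315·756.8·0.1120 = 1.114 m
Minor: ΣK = 16.0; h_m = ΣK·V²/2g = 1.795 m
Total H_L = 1.114 + 1.795 = 2.909 m

H_L ≈ 2.91 m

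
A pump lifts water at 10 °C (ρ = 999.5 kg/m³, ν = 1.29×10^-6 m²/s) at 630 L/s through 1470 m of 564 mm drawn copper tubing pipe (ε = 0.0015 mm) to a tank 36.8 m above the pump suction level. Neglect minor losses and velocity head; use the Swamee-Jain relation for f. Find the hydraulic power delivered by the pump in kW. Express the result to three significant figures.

V = 4Q/(πD²) = 2.522 m/s; Re = 1.10×10^6; ε/D = 2.66×10^-6; f = 0.01149
h_f = f(L/D)V²/2g = 9.706 m
Total head H = z + h_f = 36.8 + 9.706 = 46.51 m
P_hyd = ρgQH = 999.5·9.81·0.630·46.51 = 287.3 kW

P_hyd ≈ 287 kW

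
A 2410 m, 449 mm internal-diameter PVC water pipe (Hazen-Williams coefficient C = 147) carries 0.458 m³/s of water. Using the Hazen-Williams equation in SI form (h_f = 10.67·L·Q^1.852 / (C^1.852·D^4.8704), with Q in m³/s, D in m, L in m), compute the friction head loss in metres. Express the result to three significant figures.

h_f = 10.67·2410·0.458^1.852 / (147^1.852·0.449^4.8704) = 28.97 m

h_f ≈ 29.0 m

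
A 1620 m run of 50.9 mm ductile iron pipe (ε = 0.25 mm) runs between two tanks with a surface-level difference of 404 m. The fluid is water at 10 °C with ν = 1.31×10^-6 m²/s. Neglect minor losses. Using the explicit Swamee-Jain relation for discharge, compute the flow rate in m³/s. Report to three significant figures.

Swamee-Jain (Type II): Q = -0.965·√(gD⁵h_f/L)·ln[ε/(3.7D) + √(3.17ν²L/(gD³h_f))]
√(gD⁵h_f/L) = √(9.81·0.0509⁵·404/1620) = 9.142×10^-4
ε/(3.7D) = 0.00133; √(3.17ν²L/(gD³h_f)) = 1.30×10^-4
Q = -0.965·9.142×10^-4·ln(0.001457) = 0.005762 m³/s
Check: V = 2.83 m/s, Re = 1.10×10^5, f = 0.03131, h_f = 407 m ≈ 404 m ✓

Q ≈ 0.00576 m³/s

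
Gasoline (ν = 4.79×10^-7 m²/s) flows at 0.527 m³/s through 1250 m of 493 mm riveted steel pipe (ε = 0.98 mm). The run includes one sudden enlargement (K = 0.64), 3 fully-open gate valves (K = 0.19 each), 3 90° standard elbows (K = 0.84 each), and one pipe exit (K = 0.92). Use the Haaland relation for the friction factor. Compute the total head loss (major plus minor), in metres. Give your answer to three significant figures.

V = 4Q/(πD²) = 2.761 m/s; V²/2g = 0.3885 m
Re = 2.84×10^6, ε/D = 0.00199 → f = 0.02349 (Haaland)
Major: h_f = f(L/D)·V²/2g = 0.02349·2535·0.3885 = 23.13 m
Minor: ΣK = 4.65; h_m = ΣK·V²/2g = 1.806 m
Total H_L = 23.13 + 1.806 = 24.94 m

H_L ≈ 24.9 m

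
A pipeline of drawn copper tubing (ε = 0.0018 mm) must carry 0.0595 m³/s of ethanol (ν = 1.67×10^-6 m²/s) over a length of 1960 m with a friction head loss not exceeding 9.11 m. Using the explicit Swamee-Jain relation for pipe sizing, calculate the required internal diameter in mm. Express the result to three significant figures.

D ≈ 255 mm

Swamee-Jain (Type III): D = 0.66·[ε^1.25·(LQ²/(gh_f))^4.75 + ν·Q^9.4·(L/(gh_f))^5.2]^0.04
LQ²/(gh_f) = 0.07764; L/(gh_f) = 21.93
Term 1 = ε^1.25·(…)^4.75 = 3.52×10^-13; Term 2 = ν·Q^9.4·(…)^5.2 = 4.75×10^-11
D = 0.66·(3.52×10^-13 + 4.75×10^-11)^0.04 = 0.2551 m = 255 mm
Check: V = 1.16 m/s, Re = 1.78×10^5, f = 0.01595, h_f = 8.46 m ≈ 9.11 m ✓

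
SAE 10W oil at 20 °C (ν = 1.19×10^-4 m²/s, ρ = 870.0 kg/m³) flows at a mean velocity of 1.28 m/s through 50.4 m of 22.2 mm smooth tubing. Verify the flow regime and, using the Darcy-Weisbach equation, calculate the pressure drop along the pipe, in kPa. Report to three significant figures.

Re = VD/ν = 1.28·0.02220/1.19×10^-4 = 239 → laminar (Re < 2300)
f = 64/Re = 0.2680
h_f = f(L/D)V²/(2g) = 0.2680·(50.4/0.02220)·1.28²/(2·9.81) = 50.81 m
Δp = ρg·h_f = 870.0·9.81·50.81 = 433.7 kPa

Δp ≈ 434 kPa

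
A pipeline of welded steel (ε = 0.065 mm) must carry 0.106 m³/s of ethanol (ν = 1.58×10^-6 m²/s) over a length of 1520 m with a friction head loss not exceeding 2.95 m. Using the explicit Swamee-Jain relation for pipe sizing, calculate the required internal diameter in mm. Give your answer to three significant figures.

D ≈ 385 mm

Swamee-Jain (Type III): D = 0.66·[ε^1.25·(LQ²/(gh_f))^4.75 + ν·Q^9.4·(L/(gh_f))^5.2]^0.04
LQ²/(gh_f) = 0.5902; L/(gh_f) = 52.52
Term 1 = ε^1.25·(…)^4.75 = 4.77×10^-7; Term 2 = ν·Q^9.4·(…)^5.2 = 9.60×10^-7
D = 0.66·(4.77×10^-7 + 9.60×10^-7)^0.04 = 0.3853 m = 385 mm
Check: V = 0.909 m/s, Re = 2.22×10^5, f = 0.01667, h_f = 2.77 m ≈ 2.95 m ✓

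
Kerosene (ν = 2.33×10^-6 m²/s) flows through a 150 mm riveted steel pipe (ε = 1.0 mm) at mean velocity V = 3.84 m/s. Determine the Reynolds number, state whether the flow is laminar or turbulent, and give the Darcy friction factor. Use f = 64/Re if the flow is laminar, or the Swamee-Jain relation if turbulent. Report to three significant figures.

Re = VD/ν = 3.840·0.150/2.33×10^-6 = 2.47×10^5
Re > 4000 → turbulent; ε/D = 0.00667
Swamee-Jain: f = 0.03366

Re ≈ 2.47×10^5; turbulent; f ≈ 0.0337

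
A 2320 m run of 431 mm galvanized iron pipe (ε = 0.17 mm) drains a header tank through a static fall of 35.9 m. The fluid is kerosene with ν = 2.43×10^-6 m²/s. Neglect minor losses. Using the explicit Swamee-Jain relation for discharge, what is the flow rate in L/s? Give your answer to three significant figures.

Swamee-Jain (Type II): Q = -0.965·√(gD⁵h_f/L)·ln[ε/(3.7D) + √(3.17ν²L/(gD³h_f))]
√(gD⁵h_f/L) = √(9.81·0.431⁵·35.9/2320) = 0.04752
ε/(3.7D) = 1.07×10^-4; √(3.17ν²L/(gD³h_f)) = 3.92×10^-5
Q = -0.965·0.04752·ln(1.458×10^-4) = 0.4050 m³/s
Check: V = 2.78 m/s, Re = 4.92×10^5, f = 0.01709, h_f = 36.1 m ≈ 35.9 m ✓

Q ≈ 405 L/s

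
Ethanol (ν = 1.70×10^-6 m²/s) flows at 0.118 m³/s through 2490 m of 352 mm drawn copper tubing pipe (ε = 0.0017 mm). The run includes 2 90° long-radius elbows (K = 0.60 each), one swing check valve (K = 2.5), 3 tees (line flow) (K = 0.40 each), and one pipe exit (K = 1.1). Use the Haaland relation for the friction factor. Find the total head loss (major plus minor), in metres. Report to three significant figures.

H_L ≈ 8.33 m

V = 4Q/(πD²) = 1.213 m/s; V²/2g = 0.07494 m
Re = 2.51×10^5, ε/D = 4.83×10^-6 → f = 0.01487 (Haaland)
Major: h_f = f(L/D)·V²/2g = 0.01487·7074·0.07494 = 7.881 m
Minor: ΣK = 6.00; h_m = ΣK·V²/2g = 0.4496 m
Total H_L = 7.881 + 0.4496 = 8.331 m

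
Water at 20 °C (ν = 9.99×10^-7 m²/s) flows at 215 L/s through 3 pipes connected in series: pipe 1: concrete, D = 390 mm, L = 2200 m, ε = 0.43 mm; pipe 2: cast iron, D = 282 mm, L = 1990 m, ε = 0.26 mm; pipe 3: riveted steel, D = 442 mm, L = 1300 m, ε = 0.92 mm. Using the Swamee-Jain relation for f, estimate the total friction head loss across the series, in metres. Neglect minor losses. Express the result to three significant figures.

H ≈ 110 m

Pipe 1: V = 1.800 m/s, Re = 7.03×10^5, ε/D = 0.00110, f = 0.02062, h_1 = f(L/D)V²/2g = 19.20 m
Pipe 2: V = 3.442 m/s, Re = 9.72×10^5, ε/D = 9.22×10^-4, f = 0.01968, h_2 = f(L/D)V²/2g = 83.86 m
Pipe 3: V = 1.401 m/s, Re = 6.20×10^5, ε/D = 0.00208, f = 0.02406, h_3 = f(L/D)V²/2g = 7.081 m
Series → Q common, losses add: H = Σh = 110.1 m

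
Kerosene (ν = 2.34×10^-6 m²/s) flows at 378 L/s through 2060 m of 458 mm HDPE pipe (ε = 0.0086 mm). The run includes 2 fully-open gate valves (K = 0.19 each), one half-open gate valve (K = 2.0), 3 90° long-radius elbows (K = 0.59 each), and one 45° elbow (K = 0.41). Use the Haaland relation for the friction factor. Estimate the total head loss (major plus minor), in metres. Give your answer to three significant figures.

H_L ≈ 17.5 m

V = 4Q/(πD²) = 2.294 m/s; V²/2g = 0.2683 m
Re = 4.49×10^5, ε/D = 1.88×10^-5 → f = 0.01352 (Haaland)
Major: h_f = f(L/D)·V²/2g = 0.01352·4498·0.2683 = 16.32 m
Minor: ΣK = 4.56; h_m = ΣK·V²/2g = 1.224 m
Total H_L = 16.32 + 1.224 = 17.54 m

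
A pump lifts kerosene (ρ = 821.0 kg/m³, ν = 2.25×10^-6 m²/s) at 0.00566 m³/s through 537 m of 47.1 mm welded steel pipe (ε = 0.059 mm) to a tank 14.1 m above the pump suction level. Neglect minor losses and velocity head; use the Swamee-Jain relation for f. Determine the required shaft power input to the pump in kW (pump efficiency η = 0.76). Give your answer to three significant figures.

V = 4Q/(πD²) = 3.249 m/s; Re = 6.80×10^4; ε/D = 0.00125; f = 0.02403
h_f = f(L/D)V²/2g = 147.4 m
Total head H = z + h_f = 14.1 + 147.4 = 161.5 m
P_hyd = ρgQH = 821.0·9.81·0.00566·161.5 = 7.361 kW
P_shaft = P_hyd/η = 7.361/0.76 = 9.686 kW

P_shaft ≈ 9.69 kW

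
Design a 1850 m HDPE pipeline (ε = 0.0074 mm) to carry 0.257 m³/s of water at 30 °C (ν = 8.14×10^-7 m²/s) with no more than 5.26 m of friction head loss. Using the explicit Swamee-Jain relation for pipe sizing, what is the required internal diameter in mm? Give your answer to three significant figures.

D ≈ 477 mm

Swamee-Jain (Type III): D = 0.66·[ε^1.25·(LQ²/(gh_f))^4.75 + ν·Q^9.4·(L/(gh_f))^5.2]^0.04
LQ²/(gh_f) = 2.368; L/(gh_f) = 35.85
Term 1 = ε^1.25·(…)^4.75 = 2.32×10^-5; Term 2 = ν·Q^9.4·(…)^5.2 = 2.80×10^-4
D = 0.66·(2.32×10^-5 + 2.80×10^-4)^0.04 = 0.4773 m = 477 mm
Check: V = 1.44 m/s, Re = 8.42×10^5, f = 0.01229, h_f = 5.01 m ≈ 5.26 m ✓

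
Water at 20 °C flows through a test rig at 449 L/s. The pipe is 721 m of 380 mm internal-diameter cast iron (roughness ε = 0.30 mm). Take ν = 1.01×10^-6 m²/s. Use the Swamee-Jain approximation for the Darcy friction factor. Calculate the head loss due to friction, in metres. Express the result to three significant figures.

h_f ≈ 28.6 m

V = 4Q/(πD²) = 4·0.449/(π·0.380²) = 3.959 m/s
Re = VD/ν = 3.959·0.380/1.01×10^-6 = 1.49×10^6 → turbulent
ε/D = 0.30/380 = 7.89×10^-4
Swamee-Jain: f = 0.01887
h_f = f(L/D)V²/(2g) = 0.01887·(721/0.380)·3.959²/(2·9.81) = 28.61 m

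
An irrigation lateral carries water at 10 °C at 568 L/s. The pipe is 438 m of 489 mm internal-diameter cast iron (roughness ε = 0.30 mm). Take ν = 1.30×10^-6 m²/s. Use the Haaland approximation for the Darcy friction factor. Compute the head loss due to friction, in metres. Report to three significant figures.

V = 4Q/(πD²) = 4·0.568/(π·0.489²) = 3.024 m/s
Re = VD/ν = 3.024·0.489/1.30×10^-6 = 1.14×10^6 → turbulent
ε/D = 0.30/489 = 6.13×10^-4
Haaland: f = 0.01786
h_f = f(L/D)V²/(2g) = 0.01786·(438/0.489)·3.024²/(2·9.81) = 7.459 m

h_f ≈ 7.46 m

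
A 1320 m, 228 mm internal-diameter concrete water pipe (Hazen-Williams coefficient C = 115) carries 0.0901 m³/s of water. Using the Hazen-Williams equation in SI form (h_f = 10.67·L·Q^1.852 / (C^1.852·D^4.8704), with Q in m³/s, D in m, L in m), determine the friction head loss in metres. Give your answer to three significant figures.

h_f = 10.67·1320·0.0901^1.852 / (115^1.852·0.228^4.8704) = 33.39 m

h_f ≈ 33.4 m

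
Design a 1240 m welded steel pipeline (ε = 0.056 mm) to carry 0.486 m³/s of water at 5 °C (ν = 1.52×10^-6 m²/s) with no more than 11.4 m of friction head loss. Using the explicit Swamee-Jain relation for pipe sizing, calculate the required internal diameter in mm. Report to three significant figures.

Swamee-Jain (Type III): D = 0.66·[ε^1.25·(LQ²/(gh_f))^4.75 + ν·Q^9.4·(L/(gh_f))^5.2]^0.04
LQ²/(gh_f) = 2.619; L/(gh_f) = 11.09
Term 1 = ε^1.25·(…)^4.75 = 4.69×10^-4; Term 2 = ν·Q^9.4·(…)^5.2 = 4.67×10^-4
D = 0.66·(4.69×10^-4 + 4.67×10^-4)^0.04 = 0.4993 m = 499 mm
Check: V = 2.48 m/s, Re = 8.15×10^5, f = 0.01392, h_f = 10.8 m ≈ 11.4 m ✓

D ≈ 499 mm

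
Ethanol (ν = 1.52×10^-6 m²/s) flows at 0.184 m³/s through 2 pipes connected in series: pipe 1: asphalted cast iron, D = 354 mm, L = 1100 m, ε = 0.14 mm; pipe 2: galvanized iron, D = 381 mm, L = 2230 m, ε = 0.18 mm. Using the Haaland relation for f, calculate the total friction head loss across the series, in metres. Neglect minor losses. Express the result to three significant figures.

H ≈ 23.1 m

Pipe 1: V = 1.869 m/s, Re = 4.35×10^5, ε/D = 3.95×10^-4, f = 0.01701, h_1 = f(L/D)V²/2g = 9.413 m
Pipe 2: V = 1.614 m/s, Re = 4.05×10^5, ε/D = 4.72×10^-4, f = 0.01759, h_2 = f(L/D)V²/2g = 13.67 m
Series → Q common, losses add: H = Σh = 23.08 m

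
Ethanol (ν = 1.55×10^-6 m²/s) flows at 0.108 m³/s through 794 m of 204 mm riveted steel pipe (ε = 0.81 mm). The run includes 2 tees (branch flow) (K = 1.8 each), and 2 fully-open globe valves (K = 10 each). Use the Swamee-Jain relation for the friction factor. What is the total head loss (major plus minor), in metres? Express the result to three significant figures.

H_L ≈ 75.3 m

V = 4Q/(πD²) = 3.304 m/s; V²/2g = 0.5565 m
Re = 4.35×10^5, ε/D = 0.00397 → f = 0.02872 (Swamee-Jain)
Major: h_f = f(L/D)·V²/2g = 0.02872·3892·0.5565 = 62.21 m
Minor: ΣK = 23.6; h_m = ΣK·V²/2g = 13.13 m
Total H_L = 62.21 + 13.13 = 75.34 m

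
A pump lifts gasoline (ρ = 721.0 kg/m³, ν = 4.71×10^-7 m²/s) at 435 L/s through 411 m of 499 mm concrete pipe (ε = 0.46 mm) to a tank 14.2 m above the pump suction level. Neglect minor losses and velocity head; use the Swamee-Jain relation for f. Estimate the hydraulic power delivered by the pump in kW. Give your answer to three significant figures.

P_hyd ≈ 56.1 kW

V = 4Q/(πD²) = 2.224 m/s; Re = 2.36×10^6; ε/D = 9.22×10^-4; f = 0.01945
h_f = f(L/D)V²/2g = 4.039 m
Total head H = z + h_f = 14.2 + 4.039 = 18.24 m
P_hyd = ρgQH = 721.0·9.81·0.435·18.24 = 56.12 kW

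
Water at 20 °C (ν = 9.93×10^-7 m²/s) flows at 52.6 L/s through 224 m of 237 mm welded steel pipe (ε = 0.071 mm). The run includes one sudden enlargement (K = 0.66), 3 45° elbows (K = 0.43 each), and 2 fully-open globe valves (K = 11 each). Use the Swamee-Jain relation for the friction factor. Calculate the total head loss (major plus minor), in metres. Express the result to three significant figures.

V = 4Q/(πD²) = 1.192 m/s; V²/2g = 0.07246 m
Re = 2.85×10^5, ε/D = 3.00×10^-4 → f = 0.01714 (Swamee-Jain)
Major: h_f = f(L/D)·V²/2g = 0.01714·945.1·0.07246 = 1.174 m
Minor: ΣK = 23.9; h_m = ΣK·V²/2g = 1.735 m
Total H_L = 1.174 + 1.735 = 2.909 m

H_L ≈ 2.91 m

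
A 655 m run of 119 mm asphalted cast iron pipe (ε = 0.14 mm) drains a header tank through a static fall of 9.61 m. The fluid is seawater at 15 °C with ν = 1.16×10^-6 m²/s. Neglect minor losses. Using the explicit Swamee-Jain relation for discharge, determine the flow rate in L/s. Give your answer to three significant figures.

Q ≈ 13.8 L/s

Swamee-Jain (Type II): Q = -0.965·√(gD⁵h_f/L)·ln[ε/(3.7D) + √(3.17ν²L/(gD³h_f))]
√(gD⁵h_f/L) = √(9.81·0.119⁵·9.61/655) = 0.001853
ε/(3.7D) = 3.18×10^-4; √(3.17ν²L/(gD³h_f)) = 1.33×10^-4
Q = -0.965·0.001853·ln(4.506×10^-4) = 0.01378 m³/s
Check: V = 1.24 m/s, Re = 1.27×10^5, f = 0.02250, h_f = 9.69 m ≈ 9.61 m ✓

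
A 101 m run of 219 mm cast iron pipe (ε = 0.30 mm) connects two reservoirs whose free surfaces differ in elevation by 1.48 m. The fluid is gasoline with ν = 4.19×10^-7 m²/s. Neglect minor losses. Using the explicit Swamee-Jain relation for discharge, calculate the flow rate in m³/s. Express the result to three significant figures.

Q ≈ 0.0645 m³/s

Swamee-Jain (Type II): Q = -0.965·√(gD⁵h_f/L)·ln[ε/(3.7D) + √(3.17ν²L/(gD³h_f))]
√(gD⁵h_f/L) = √(9.81·0.219⁵·1.48/101) = 0.008510
ε/(3.7D) = 3.70×10^-4; √(3.17ν²L/(gD³h_f)) = 1.92×10^-5
Q = -0.965·0.008510·ln(3.894×10^-4) = 0.06447 m³/s
Check: V = 1.71 m/s, Re = 8.95×10^5, f = 0.02159, h_f = 1.49 m ≈ 1.48 m ✓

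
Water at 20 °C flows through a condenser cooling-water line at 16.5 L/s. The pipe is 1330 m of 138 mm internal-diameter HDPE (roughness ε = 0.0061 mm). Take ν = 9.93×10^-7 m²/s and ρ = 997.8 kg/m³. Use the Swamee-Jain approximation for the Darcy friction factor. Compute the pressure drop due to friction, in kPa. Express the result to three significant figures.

Δp ≈ 97.8 kPa

V = 4Q/(πD²) = 4·0.0165/(π·0.138²) = 1.103 m/s
Re = VD/ν = 1.103·0.138/9.93×10^-7 = 1.53×10^5 → turbulent
ε/D = 0.0061/138 = 4.42×10^-5
Swamee-Jain: f = 0.01671
h_f = f(L/D)V²/(2g) = 0.01671·(1330/0.138)·1.103²/(2·9.81) = 9.989 m
Δp = ρg·h_f = 997.8·9.81·9.989 = 97.77 kPa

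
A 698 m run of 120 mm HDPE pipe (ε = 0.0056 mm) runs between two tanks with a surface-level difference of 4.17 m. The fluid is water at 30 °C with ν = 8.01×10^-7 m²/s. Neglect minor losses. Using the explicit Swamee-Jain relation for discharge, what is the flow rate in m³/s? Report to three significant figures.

Swamee-Jain (Type II): Q = -0.965·√(gD⁵h_f/L)·ln[ε/(3.7D) + √(3.17ν²L/(gD³h_f))]
√(gD⁵h_f/L) = √(9.81·0.120⁵·4.17/698) = 0.001208
ε/(3.7D) = 1.26×10^-5; √(3.17ν²L/(gD³h_f)) = 1.42×10^-4
Q = -0.965·0.001208·ln(1.543×10^-4) = 0.01023 m³/s
Check: V = 0.904 m/s, Re = 1.35×10^5, f = 0.01712, h_f = 4.15 m ≈ 4.17 m ✓

Q ≈ 0.0102 m³/s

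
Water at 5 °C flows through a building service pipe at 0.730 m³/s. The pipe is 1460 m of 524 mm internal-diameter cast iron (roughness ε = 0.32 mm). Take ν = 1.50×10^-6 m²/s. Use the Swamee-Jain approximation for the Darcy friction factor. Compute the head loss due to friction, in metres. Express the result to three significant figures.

h_f ≈ 29.2 m

V = 4Q/(πD²) = 4·0.730/(π·0.524²) = 3.385 m/s
Re = VD/ν = 3.385·0.524/1.50×10^-6 = 1.18×10^6 → turbulent
ε/D = 0.32/524 = 6.11×10^-4
Swamee-Jain: f = 0.01793
h_f = f(L/D)V²/(2g) = 0.01793·(1460/0.524)·3.385²/(2·9.81) = 29.19 m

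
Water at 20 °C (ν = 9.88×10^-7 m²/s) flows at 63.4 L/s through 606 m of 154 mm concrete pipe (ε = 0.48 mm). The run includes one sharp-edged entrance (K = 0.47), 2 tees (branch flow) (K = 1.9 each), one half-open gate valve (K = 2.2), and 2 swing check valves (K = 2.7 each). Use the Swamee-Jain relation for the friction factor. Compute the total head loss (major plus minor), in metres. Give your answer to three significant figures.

V = 4Q/(πD²) = 3.404 m/s; V²/2g = 0.5905 m
Re = 5.31×10^5, ε/D = 0.00312 → f = 0.02680 (Swamee-Jain)
Major: h_f = f(L/D)·V²/2g = 0.02680·3935·0.5905 = 62.28 m
Minor: ΣK = 11.9; h_m = ΣK·V²/2g = 7.009 m
Total H_L = 62.28 + 7.009 = 69.29 m

H_L ≈ 69.3 m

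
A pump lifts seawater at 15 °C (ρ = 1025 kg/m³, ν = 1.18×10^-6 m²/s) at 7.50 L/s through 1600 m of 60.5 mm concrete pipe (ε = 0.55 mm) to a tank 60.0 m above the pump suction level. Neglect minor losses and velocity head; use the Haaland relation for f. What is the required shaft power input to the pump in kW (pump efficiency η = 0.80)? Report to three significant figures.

P_shaft ≈ 37.9 kW

V = 4Q/(πD²) = 2.609 m/s; Re = 1.34×10^5; ε/D = 0.00909; f = 0.03723
h_f = f(L/D)V²/2g = 341.6 m
Total head H = z + h_f = 60.0 + 341.6 = 401.6 m
P_hyd = ρgQH = 1025·9.81·0.00750·401.6 = 30.28 kW
P_shaft = P_hyd/η = 30.28/0.80 = 37.85 kW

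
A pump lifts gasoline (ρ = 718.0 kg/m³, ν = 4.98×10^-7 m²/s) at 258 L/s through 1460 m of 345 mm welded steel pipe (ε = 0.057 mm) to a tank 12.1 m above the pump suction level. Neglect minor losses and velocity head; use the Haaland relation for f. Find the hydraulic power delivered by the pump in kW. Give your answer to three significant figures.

P_hyd ≈ 63.1 kW

V = 4Q/(πD²) = 2.760 m/s; Re = 1.91×10^6; ε/D = 1.65×10^-4; f = 0.01377
h_f = f(L/D)V²/2g = 22.63 m
Total head H = z + h_f = 12.1 + 22.63 = 34.73 m
P_hyd = ρgQH = 718.0·9.81·0.258·34.73 = 63.10 kW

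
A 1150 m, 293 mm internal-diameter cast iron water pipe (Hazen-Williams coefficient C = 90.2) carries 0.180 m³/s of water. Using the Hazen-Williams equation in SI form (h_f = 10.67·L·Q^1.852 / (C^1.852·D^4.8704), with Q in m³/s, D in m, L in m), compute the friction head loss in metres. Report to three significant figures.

h_f ≈ 48.4 m

h_f = 10.67·1150·0.180^1.852 / (90.2^1.852·0.293^4.8704) = 48.43 m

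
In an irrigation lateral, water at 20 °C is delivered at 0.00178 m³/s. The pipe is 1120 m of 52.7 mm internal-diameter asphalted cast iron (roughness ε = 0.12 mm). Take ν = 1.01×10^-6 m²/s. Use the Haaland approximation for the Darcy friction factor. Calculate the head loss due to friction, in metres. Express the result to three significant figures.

V = 4Q/(πD²) = 4·0.00178/(π·0.0527²) = 0.8160 m/s
Re = VD/ν = 0.8160·0.0527/1.01×10^-6 = 4.26×10^4 → turbulent
ε/D = 0.12/52.7 = 0.00228
Haaland: f = 0.02731
h_f = f(L/D)V²/(2g) = 0.02731·(1120/0.0527)·0.8160²/(2·9.81) = 19.70 m

h_f ≈ 19.7 m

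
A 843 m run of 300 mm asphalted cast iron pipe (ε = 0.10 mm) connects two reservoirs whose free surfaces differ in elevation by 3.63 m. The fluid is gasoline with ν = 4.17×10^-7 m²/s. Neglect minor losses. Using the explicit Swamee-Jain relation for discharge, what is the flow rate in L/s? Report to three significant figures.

Q ≈ 88.9 L/s

Swamee-Jain (Type II): Q = -0.965·√(gD⁵h_f/L)·ln[ε/(3.7D) + √(3.17ν²L/(gD³h_f))]
√(gD⁵h_f/L) = √(9.81·0.300⁵·3.63/843) = 0.01013
ε/(3.7D) = 9.01×10^-5; √(3.17ν²L/(gD³h_f)) = 2.20×10^-5
Q = -0.965·0.01013·ln(1.121×10^-4) = 0.08893 m³/s
Check: V = 1.26 m/s, Re = 9.05×10^5, f = 0.01611, h_f = 3.65 m ≈ 3.63 m ✓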